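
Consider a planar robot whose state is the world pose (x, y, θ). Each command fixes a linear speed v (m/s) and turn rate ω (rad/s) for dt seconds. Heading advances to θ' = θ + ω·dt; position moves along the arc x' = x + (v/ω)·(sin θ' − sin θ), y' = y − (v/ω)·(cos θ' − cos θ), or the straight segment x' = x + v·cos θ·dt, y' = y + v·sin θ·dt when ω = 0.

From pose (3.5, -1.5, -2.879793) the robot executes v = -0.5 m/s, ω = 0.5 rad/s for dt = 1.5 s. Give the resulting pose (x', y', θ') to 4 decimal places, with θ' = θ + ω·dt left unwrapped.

θ' = -2.8798 + 0.5·1.5 = -2.1298
R = v/ω = -0.5/0.5 = -1.0000
x' = 3.5 + -1.0000·(sin -2.1298 − sin -2.8798) = 4.0890
y' = -1.5 − -1.0000·(cos -2.1298 − cos -2.8798) = -1.0644

(4.0890, -1.0644, -2.1298)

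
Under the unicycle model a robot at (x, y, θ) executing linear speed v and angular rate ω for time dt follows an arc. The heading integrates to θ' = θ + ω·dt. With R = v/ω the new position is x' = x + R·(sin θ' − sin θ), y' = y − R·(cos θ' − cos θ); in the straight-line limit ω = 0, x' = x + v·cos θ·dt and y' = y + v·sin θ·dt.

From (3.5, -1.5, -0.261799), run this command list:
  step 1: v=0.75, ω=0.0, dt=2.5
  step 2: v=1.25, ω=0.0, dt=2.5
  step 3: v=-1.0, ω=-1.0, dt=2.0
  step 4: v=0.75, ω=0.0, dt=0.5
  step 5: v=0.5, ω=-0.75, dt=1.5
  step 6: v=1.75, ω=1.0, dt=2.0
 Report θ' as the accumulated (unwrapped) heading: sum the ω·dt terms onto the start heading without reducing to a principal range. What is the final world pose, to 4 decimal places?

(4.7580, -3.7195, -1.3868)

step 1: θ'=-0.2618 (straight) → pose (5.3111, -1.9853, -0.2618)
step 2: θ'=-0.2618 (straight) → pose (8.3296, -2.7941, -0.2618)
step 3: θ'=-2.2618 (R=1.0000) → pose (7.8178, -1.1909, -2.2618)
step 4: θ'=-2.2618 (straight) → pose (7.5788, -1.4798, -2.2618)
step 5: θ'=-3.3868 (R=-0.6667) → pose (6.9033, -1.7017, -3.3868)
step 6: θ'=-1.3868 (R=1.7500) → pose (4.7580, -3.7195, -1.3868)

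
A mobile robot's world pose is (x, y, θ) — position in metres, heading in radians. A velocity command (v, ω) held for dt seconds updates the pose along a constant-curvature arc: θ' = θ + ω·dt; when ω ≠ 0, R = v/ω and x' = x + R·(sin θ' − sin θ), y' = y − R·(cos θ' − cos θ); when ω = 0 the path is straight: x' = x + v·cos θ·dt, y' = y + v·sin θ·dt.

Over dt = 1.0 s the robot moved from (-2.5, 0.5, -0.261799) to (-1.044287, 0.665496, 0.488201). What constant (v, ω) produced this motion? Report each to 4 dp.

Δθ = 0.488201 − -0.261799 = 0.750000
ω = Δθ/dt = 0.750000/1.0 = 0.7500
R = Δx/(sin θ' − sin θ) = 2.0000
v = R·ω = 2.0000·0.7500 = 1.5000

v = 1.5000, ω = 0.7500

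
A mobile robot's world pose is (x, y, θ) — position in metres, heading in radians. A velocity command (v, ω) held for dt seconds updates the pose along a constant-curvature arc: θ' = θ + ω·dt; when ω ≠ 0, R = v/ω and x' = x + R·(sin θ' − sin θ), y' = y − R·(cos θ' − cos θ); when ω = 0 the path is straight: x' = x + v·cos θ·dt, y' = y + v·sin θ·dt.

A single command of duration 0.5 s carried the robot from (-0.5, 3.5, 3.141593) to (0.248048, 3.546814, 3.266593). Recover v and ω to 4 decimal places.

Δθ = 3.266593 − 3.141593 = 0.125000
ω = Δθ/dt = 0.125000/0.5 = 0.2500
R = Δx/(sin θ' − sin θ) = -6.0000
v = R·ω = -6.0000·0.2500 = -1.5000

v = -1.5000, ω = 0.2500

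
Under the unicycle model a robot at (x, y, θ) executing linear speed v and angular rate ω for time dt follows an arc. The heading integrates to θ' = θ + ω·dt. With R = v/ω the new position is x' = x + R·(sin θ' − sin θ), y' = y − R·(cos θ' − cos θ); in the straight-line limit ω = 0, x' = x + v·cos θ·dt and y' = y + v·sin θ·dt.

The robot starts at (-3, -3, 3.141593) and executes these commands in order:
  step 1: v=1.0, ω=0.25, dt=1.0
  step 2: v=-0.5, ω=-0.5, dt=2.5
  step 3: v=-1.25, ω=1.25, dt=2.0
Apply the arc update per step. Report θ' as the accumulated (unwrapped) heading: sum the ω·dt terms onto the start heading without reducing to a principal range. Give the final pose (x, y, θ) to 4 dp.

step 1: θ'=3.3916 (R=4.0000) → pose (-3.9896, -3.1244, 3.3916)
step 2: θ'=2.1416 (R=1.0000) → pose (-2.9007, -3.5530, 2.1416)
step 3: θ'=4.6416 (R=-1.0000) → pose (-1.0618, -3.0834, 4.6416)

(-1.0618, -3.0834, 4.6416)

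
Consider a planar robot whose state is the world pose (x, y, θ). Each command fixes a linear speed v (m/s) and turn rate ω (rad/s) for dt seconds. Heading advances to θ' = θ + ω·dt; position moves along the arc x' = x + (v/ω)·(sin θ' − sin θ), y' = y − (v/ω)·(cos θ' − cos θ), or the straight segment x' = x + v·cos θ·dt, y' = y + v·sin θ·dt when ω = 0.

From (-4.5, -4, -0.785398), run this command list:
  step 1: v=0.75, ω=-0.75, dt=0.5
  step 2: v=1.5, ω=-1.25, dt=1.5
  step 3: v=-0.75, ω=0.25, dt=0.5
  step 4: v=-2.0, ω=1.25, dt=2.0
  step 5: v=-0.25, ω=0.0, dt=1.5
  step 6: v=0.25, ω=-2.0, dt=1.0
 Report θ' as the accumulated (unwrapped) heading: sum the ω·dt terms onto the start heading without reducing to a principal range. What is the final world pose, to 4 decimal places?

(-4.9324, -2.9507, -2.4104)

step 1: θ'=-1.1604 (R=-1.0000) → pose (-4.2901, -4.3081, -1.1604)
step 2: θ'=-3.0354 (R=-1.2000) → pose (-5.2633, -5.9801, -3.0354)
step 3: θ'=-2.9104 (R=-3.0000) → pose (-4.8939, -5.9172, -2.9104)
step 4: θ'=-0.4104 (R=-1.6000) → pose (-4.6221, -2.8927, -0.4104)
step 5: θ'=-0.4104 (straight) → pose (-4.9660, -2.7430, -0.4104)
step 6: θ'=-2.4104 (R=-0.1250) → pose (-4.9324, -2.9507, -2.4104)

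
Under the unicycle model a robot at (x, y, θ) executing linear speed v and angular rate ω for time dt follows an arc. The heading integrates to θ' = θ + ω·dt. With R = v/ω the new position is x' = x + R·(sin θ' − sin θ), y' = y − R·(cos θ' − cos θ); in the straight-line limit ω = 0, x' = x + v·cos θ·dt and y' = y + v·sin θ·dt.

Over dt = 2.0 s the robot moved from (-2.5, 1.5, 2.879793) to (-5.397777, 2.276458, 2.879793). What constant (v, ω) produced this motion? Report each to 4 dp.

v = 1.5000, ω = 0.0000

Δθ = 2.879793 − 2.879793 = 0.000000
ω = Δθ/dt = 0.000000/2.0 = 0.0000
ω = 0 → v = (Δx·cos θ + Δy·sin θ)/dt = 1.5000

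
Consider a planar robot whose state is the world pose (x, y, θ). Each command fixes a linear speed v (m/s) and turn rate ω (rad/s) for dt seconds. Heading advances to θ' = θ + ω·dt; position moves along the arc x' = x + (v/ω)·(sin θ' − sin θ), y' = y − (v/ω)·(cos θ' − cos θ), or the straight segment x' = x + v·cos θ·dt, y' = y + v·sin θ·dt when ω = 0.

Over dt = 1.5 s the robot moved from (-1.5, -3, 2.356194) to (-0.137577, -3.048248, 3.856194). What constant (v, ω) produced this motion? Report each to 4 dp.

Δθ = 3.856194 − 2.356194 = 1.500000
ω = Δθ/dt = 1.500000/1.5 = 1.0000
R = Δx/(sin θ' − sin θ) = -1.0000
v = R·ω = -1.0000·1.0000 = -1.0000

v = -1.0000, ω = 1.0000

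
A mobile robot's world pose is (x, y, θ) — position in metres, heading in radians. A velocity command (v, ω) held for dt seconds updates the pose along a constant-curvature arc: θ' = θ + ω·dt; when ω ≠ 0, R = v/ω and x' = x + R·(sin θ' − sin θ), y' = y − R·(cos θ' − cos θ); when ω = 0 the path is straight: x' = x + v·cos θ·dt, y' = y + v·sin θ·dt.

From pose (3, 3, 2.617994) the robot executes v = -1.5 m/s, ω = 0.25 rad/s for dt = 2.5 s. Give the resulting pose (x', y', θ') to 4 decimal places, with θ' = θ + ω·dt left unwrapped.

θ' = 2.6180 + 0.25·2.5 = 3.2430
R = v/ω = -1.5/0.25 = -6.0000
x' = 3 + -6.0000·(sin 3.2430 − sin 2.6180) = 6.6074
y' = 3 − -6.0000·(cos 3.2430 − cos 2.6180) = 2.2270

(6.6074, 2.2270, 3.2430)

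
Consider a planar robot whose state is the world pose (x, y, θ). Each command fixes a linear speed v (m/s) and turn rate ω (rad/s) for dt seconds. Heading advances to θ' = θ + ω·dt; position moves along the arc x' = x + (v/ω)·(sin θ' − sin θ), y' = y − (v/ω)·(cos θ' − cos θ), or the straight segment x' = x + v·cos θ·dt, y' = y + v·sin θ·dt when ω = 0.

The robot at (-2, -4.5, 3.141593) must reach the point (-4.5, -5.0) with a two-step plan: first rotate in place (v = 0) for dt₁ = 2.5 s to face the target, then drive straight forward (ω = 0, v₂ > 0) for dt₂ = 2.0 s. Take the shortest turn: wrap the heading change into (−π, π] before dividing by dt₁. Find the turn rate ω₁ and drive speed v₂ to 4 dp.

heading to target = atan2(-5−-4.5, -4.5−-2) = -2.9442
Δθ = wrap(-2.9442 − 3.1416) = 0.1974; ω₁ = Δθ/dt₁ = 0.0790
distance = √((-4.5−-2)² + (-5−-4.5)²) = 2.5495; v₂ = distance/dt₂ = 1.2748

ω₁ = 0.0790, v₂ = 1.2748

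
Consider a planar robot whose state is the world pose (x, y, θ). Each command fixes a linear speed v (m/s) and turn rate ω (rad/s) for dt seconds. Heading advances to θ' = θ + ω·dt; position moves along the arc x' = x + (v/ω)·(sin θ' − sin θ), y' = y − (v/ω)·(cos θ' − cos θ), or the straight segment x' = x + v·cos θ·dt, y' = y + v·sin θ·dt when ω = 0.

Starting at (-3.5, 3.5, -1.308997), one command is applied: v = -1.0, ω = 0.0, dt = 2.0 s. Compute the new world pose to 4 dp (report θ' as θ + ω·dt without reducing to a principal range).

(-4.0176, 5.4319, -1.3090)

θ' = -1.3090 + 0.0·2.0 = -1.3090
ω = 0 → straight: x' = -3.5 + -1.0·cos(-1.3090)·2.0 = -4.0176
y' = 3.5 + -1.0·sin(-1.3090)·2.0 = 5.4319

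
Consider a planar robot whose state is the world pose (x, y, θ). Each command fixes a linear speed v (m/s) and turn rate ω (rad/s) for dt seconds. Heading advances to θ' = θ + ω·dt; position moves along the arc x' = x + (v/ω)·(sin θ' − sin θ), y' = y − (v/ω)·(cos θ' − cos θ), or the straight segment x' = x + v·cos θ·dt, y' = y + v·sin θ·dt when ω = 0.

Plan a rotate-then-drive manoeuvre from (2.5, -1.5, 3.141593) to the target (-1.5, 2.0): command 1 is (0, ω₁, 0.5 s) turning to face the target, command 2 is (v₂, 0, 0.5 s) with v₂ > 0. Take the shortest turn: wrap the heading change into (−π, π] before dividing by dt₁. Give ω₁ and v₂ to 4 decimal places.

ω₁ = -1.4377, v₂ = 10.6301

heading to target = atan2(2−-1.5, -1.5−2.5) = 2.4228
Δθ = wrap(2.4228 − 3.1416) = -0.7188; ω₁ = Δθ/dt₁ = -1.4377
distance = √((-1.5−2.5)² + (2−-1.5)²) = 5.3151; v₂ = distance/dt₂ = 10.6301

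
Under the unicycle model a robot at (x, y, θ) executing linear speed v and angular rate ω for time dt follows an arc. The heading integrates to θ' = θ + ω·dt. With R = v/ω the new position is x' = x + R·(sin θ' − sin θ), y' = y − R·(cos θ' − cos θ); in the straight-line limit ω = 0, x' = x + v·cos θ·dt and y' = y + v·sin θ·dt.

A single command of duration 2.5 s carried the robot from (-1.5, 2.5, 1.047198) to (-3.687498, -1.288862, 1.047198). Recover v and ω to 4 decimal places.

v = -1.7500, ω = 0.0000

Δθ = 1.047198 − 1.047198 = 0.000000
ω = Δθ/dt = 0.000000/2.5 = 0.0000
ω = 0 → v = (Δx·cos θ + Δy·sin θ)/dt = -1.7500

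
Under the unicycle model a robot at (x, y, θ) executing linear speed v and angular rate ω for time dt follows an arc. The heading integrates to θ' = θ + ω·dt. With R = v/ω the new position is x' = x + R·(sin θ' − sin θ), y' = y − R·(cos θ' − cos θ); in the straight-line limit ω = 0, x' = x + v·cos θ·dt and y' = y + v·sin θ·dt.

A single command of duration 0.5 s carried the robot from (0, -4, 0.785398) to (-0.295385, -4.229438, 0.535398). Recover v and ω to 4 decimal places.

v = -0.7500, ω = -0.5000

Δθ = 0.535398 − 0.785398 = -0.250000
ω = Δθ/dt = -0.250000/0.5 = -0.5000
R = Δx/(sin θ' − sin θ) = 1.5000
v = R·ω = 1.5000·-0.5000 = -0.7500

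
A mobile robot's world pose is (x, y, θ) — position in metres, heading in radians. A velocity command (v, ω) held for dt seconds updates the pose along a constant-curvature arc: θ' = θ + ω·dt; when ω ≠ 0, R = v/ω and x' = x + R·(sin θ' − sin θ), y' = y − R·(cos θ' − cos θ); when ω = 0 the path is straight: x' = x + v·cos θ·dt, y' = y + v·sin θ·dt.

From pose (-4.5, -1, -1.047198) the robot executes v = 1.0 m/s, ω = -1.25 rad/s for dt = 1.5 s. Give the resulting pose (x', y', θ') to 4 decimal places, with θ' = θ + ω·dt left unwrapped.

θ' = -1.0472 + -1.25·1.5 = -2.9222
R = v/ω = 1.0/-1.25 = -0.8000
x' = -4.5 + -0.8000·(sin -2.9222 − sin -1.0472) = -5.0187
y' = -1 − -0.8000·(cos -2.9222 − cos -1.0472) = -2.1808

(-5.0187, -2.1808, -2.9222)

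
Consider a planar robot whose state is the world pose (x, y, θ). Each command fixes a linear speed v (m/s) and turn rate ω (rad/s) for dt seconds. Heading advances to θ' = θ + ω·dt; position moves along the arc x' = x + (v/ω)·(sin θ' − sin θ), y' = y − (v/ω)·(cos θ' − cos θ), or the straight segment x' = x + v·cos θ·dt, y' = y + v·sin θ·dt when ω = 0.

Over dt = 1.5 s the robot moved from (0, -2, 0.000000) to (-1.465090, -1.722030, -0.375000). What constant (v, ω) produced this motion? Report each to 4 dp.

Δθ = -0.375000 − 0.000000 = -0.375000
ω = Δθ/dt = -0.375000/1.5 = -0.2500
R = Δx/(sin θ' − sin θ) = 4.0000
v = R·ω = 4.0000·-0.2500 = -1.0000

v = -1.0000, ω = -0.2500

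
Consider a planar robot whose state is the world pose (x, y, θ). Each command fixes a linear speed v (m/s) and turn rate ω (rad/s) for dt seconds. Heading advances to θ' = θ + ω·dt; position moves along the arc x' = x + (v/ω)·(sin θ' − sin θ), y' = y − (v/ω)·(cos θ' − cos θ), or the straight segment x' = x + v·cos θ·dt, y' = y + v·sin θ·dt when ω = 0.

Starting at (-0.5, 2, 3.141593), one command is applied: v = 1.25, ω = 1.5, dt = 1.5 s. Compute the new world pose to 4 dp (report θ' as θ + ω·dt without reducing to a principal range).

(-1.1484, 0.6432, 5.3916)

θ' = 3.1416 + 1.5·1.5 = 5.3916
R = v/ω = 1.25/1.5 = 0.8333
x' = -0.5 + 0.8333·(sin 5.3916 − sin 3.1416) = -1.1484
y' = 2 − 0.8333·(cos 5.3916 − cos 3.1416) = 0.6432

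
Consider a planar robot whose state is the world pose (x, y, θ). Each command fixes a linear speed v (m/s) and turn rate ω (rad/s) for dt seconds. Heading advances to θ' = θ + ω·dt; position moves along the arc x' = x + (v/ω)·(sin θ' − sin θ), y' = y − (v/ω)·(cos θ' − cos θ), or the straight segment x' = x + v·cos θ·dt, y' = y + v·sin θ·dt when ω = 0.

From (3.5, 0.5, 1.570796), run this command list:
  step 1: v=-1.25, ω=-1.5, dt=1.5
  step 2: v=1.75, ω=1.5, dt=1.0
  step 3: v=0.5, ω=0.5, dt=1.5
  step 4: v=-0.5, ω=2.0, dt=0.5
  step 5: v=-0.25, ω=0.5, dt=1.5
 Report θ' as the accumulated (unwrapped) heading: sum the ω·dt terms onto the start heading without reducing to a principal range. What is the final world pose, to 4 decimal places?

(4.4722, 0.3641, 3.3208)

step 1: θ'=-0.6792 (R=0.8333) → pose (2.1432, -0.1484, -0.6792)
step 2: θ'=0.8208 (R=1.1667) → pose (3.7297, -0.0359, 0.8208)
step 3: θ'=1.5708 (R=1.0000) → pose (3.9980, 0.6458, 1.5708)
step 4: θ'=2.5708 (R=-0.2500) → pose (4.1129, 0.4354, 2.5708)
step 5: θ'=3.3208 (R=-0.5000) → pose (4.4722, 0.3641, 3.3208)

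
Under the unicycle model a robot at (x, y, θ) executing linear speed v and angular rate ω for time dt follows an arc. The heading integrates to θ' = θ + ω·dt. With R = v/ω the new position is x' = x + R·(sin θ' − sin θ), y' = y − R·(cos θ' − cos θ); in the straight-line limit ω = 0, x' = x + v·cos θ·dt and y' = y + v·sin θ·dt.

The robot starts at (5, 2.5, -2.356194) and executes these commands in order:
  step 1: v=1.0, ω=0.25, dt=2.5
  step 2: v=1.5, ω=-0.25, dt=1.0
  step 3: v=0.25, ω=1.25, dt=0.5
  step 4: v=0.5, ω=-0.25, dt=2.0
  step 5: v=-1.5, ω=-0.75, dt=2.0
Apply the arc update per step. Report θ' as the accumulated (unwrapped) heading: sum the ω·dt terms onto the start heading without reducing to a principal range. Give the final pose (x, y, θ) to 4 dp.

step 1: θ'=-1.7312 (R=4.0000) → pose (3.8798, 0.3104, -1.7312)
step 2: θ'=-1.9812 (R=-6.0000) → pose (3.4586, -1.1252, -1.9812)
step 3: θ'=-1.3562 (R=0.2000) → pose (3.4465, -1.2475, -1.3562)
step 4: θ'=-1.8562 (R=-2.0000) → pose (3.4115, -2.2365, -1.8562)
step 5: θ'=-3.3562 (R=2.0000) → pose (5.7565, -0.8455, -3.3562)

(5.7565, -0.8455, -3.3562)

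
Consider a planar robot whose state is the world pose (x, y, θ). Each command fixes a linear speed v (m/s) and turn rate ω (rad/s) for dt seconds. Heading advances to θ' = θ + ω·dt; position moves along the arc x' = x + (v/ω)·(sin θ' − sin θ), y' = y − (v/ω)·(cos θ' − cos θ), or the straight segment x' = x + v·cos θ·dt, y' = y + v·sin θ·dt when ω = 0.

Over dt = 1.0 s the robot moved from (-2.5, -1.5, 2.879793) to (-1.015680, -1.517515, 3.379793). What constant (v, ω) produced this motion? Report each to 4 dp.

Δθ = 3.379793 − 2.879793 = 0.500000
ω = Δθ/dt = 0.500000/1.0 = 0.5000
R = Δx/(sin θ' − sin θ) = -3.0000
v = R·ω = -3.0000·0.5000 = -1.5000

v = -1.5000, ω = 0.5000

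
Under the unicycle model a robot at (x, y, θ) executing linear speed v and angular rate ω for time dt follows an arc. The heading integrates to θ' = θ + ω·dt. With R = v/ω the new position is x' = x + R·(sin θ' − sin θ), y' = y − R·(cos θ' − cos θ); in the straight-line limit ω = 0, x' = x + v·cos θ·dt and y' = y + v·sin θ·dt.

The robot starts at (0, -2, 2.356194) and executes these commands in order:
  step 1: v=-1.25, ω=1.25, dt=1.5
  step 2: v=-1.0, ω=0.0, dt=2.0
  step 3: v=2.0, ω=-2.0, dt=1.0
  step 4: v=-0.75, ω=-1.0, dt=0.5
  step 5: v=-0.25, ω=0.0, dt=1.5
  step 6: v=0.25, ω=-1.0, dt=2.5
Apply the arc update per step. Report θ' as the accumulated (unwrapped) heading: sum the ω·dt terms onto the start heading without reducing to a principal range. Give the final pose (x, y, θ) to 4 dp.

(1.4716, -0.6243, -0.7688)

step 1: θ'=4.2312 (R=-1.0000) → pose (1.5935, -1.7557, 4.2312)
step 2: θ'=4.2312 (straight) → pose (2.5192, 0.0172, 4.2312)
step 3: θ'=2.2312 (R=-1.0000) → pose (0.8430, -0.1334, 2.2312)
step 4: θ'=1.7312 (R=0.7500) → pose (0.9911, -0.4737, 1.7312)
step 5: θ'=1.7312 (straight) → pose (1.0510, -0.8439, 1.7312)
step 6: θ'=-0.7688 (R=-0.2500) → pose (1.4716, -0.6243, -0.7688)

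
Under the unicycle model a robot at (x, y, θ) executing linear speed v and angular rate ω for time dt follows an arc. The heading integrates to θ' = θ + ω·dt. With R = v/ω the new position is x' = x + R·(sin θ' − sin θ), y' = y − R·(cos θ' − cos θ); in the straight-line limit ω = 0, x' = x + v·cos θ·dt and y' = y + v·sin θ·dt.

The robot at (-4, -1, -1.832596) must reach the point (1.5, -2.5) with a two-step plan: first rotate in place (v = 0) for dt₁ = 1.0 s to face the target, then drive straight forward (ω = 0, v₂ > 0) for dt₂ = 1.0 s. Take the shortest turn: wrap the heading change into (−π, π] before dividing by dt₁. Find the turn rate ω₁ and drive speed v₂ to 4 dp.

heading to target = atan2(-2.5−-1, 1.5−-4) = -0.2663
Δθ = wrap(-0.2663 − -1.8326) = 1.5663; ω₁ = Δθ/dt₁ = 1.5663
distance = √((1.5−-4)² + (-2.5−-1)²) = 5.7009; v₂ = distance/dt₂ = 5.7009

ω₁ = 1.5663, v₂ = 5.7009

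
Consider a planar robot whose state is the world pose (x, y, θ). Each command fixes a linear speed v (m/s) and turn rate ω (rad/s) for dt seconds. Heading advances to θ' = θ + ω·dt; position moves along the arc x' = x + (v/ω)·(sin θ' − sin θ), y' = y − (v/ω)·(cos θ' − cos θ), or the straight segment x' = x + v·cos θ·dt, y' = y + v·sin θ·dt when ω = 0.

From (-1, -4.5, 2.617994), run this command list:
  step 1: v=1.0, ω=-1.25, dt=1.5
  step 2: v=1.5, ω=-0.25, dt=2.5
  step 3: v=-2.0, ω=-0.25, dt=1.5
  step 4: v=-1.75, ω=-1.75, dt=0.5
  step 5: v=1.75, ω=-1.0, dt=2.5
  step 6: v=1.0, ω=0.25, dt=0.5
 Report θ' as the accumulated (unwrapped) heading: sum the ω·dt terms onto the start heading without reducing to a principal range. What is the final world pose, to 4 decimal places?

(-4.2779, -3.0088, -3.5070)

step 1: θ'=0.7430 (R=-0.8000) → pose (-1.1412, -3.2180, 0.7430)
step 2: θ'=0.1180 (R=-6.0000) → pose (2.2115, -1.6784, 0.1180)
step 3: θ'=-0.2570 (R=8.0000) → pose (-0.7638, -1.4713, -0.2570)
step 4: θ'=-1.1320 (R=1.0000) → pose (-1.4149, -0.9290, -1.1320)
step 5: θ'=-3.6320 (R=-1.7500) → pose (-3.8233, -3.2162, -3.6320)
step 6: θ'=-3.5070 (R=4.0000) → pose (-4.2779, -3.0088, -3.5070)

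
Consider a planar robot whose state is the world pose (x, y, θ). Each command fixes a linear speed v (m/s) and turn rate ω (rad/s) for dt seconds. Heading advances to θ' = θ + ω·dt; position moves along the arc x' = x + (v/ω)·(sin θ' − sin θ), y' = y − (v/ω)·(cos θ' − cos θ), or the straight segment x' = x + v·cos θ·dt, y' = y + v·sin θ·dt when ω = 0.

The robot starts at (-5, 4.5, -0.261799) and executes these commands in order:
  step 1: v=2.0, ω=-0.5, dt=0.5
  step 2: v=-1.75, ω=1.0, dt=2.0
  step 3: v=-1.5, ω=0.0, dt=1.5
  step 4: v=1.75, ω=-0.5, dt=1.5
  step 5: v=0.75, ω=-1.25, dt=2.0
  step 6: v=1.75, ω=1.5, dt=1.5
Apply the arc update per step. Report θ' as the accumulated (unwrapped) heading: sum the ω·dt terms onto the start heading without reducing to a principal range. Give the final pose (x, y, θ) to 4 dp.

step 1: θ'=-0.5118 (R=-4.0000) → pose (-4.0763, 4.1238, -0.5118)
step 2: θ'=1.4882 (R=-1.7500) → pose (-6.6774, 2.7424, 1.4882)
step 3: θ'=1.4882 (straight) → pose (-6.8630, 0.5000, 1.4882)
step 4: θ'=0.7382 (R=-3.5000) → pose (-5.7303, 2.8002, 0.7382)
step 5: θ'=-1.7618 (R=-0.6000) → pose (-4.7374, 2.2425, -1.7618)
step 6: θ'=0.4882 (R=1.1667) → pose (-3.0448, 0.9906, 0.4882)

(-3.0448, 0.9906, 0.4882)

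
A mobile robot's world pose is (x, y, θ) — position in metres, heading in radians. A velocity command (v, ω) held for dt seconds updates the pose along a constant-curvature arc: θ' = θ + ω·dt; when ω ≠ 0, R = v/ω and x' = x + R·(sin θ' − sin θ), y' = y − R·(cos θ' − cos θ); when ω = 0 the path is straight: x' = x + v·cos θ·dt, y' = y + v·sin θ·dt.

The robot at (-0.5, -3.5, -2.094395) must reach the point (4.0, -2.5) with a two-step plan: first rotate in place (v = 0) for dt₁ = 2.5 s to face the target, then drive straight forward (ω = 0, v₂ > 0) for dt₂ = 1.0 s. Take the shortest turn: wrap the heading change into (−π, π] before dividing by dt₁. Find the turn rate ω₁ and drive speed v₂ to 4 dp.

ω₁ = 0.9252, v₂ = 4.6098

heading to target = atan2(-2.5−-3.5, 4−-0.5) = 0.2187
Δθ = wrap(0.2187 − -2.0944) = 2.3131; ω₁ = Δθ/dt₁ = 0.9252
distance = √((4−-0.5)² + (-2.5−-3.5)²) = 4.6098; v₂ = distance/dt₂ = 4.6098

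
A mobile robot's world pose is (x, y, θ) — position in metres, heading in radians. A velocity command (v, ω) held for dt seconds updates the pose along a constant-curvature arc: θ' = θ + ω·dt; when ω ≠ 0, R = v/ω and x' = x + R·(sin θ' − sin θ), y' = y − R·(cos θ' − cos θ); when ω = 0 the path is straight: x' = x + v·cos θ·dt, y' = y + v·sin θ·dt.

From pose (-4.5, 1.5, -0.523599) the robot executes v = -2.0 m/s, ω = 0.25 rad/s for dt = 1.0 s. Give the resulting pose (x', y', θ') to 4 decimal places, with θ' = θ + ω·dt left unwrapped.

(-6.3384, 2.2742, -0.2736)

θ' = -0.5236 + 0.25·1.0 = -0.2736
R = v/ω = -2.0/0.25 = -8.0000
x' = -4.5 + -8.0000·(sin -0.2736 − sin -0.5236) = -6.3384
y' = 1.5 − -8.0000·(cos -0.2736 − cos -0.5236) = 2.2742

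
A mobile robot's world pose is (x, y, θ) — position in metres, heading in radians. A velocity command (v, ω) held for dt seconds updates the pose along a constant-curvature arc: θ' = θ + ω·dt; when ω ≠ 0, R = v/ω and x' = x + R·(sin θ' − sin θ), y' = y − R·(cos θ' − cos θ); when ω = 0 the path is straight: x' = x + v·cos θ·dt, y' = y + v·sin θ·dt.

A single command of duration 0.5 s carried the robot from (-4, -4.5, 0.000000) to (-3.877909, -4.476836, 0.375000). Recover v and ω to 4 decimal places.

v = 0.2500, ω = 0.7500

Δθ = 0.375000 − 0.000000 = 0.375000
ω = Δθ/dt = 0.375000/0.5 = 0.7500
R = Δx/(sin θ' − sin θ) = 0.3333
v = R·ω = 0.3333·0.7500 = 0.2500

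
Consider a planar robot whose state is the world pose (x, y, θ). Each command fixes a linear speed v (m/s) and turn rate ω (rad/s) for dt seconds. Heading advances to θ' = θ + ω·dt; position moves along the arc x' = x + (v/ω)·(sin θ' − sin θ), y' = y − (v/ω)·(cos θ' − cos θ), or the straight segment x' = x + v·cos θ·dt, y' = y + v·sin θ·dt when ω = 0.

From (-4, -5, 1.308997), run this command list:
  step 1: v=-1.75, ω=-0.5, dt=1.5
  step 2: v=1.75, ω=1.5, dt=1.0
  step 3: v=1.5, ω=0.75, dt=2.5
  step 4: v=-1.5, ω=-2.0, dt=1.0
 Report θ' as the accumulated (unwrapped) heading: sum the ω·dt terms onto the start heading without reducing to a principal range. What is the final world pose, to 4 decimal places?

step 1: θ'=0.5590 (R=3.5000) → pose (-5.5246, -7.0614, 0.5590)
step 2: θ'=2.0590 (R=1.1667) → pose (-5.1129, -5.5251, 2.0590)
step 3: θ'=3.9340 (R=2.0000) → pose (-8.3034, -5.0589, 3.9340)
step 4: θ'=1.9340 (R=0.7500) → pose (-7.0683, -5.3190, 1.9340)

(-7.0683, -5.3190, 1.9340)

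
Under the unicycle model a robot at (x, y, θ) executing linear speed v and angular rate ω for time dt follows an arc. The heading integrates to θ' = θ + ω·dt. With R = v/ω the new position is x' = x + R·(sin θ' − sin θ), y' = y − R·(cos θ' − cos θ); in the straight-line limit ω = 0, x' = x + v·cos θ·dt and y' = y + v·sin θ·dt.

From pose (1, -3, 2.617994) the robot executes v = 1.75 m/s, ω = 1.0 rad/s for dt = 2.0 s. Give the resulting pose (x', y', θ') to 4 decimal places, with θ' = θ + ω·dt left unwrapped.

(-1.6172, -4.3506, 4.6180)

θ' = 2.6180 + 1.0·2.0 = 4.6180
R = v/ω = 1.75/1.0 = 1.7500
x' = 1 + 1.7500·(sin 4.6180 − sin 2.6180) = -1.6172
y' = -3 − 1.7500·(cos 4.6180 − cos 2.6180) = -4.3506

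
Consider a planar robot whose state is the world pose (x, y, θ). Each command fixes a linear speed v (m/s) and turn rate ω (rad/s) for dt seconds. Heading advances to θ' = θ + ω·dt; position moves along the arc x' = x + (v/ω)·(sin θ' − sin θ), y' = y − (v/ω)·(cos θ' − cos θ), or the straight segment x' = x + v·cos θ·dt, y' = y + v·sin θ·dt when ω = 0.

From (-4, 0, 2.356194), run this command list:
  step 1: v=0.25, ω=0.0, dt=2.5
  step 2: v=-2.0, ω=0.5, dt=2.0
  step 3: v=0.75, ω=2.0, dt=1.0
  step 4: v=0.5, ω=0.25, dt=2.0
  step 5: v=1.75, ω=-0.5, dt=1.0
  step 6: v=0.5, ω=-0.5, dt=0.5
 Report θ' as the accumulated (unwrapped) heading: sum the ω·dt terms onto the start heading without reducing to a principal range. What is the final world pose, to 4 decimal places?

(1.2631, -3.1508, 5.1062)

step 1: θ'=2.3562 (straight) → pose (-4.4419, 0.4419, 2.3562)
step 2: θ'=3.3562 (R=-4.0000) → pose (-0.7617, -0.6379, 3.3562)
step 3: θ'=5.3562 (R=0.3750) → pose (-0.9818, -1.2294, 5.3562)
step 4: θ'=5.8562 (R=2.0000) → pose (-0.2104, -1.8493, 5.8562)
step 5: θ'=5.3562 (R=-3.5000) → pose (1.1395, -2.9342, 5.3562)
step 6: θ'=5.1062 (R=-1.0000) → pose (1.2631, -3.1508, 5.1062)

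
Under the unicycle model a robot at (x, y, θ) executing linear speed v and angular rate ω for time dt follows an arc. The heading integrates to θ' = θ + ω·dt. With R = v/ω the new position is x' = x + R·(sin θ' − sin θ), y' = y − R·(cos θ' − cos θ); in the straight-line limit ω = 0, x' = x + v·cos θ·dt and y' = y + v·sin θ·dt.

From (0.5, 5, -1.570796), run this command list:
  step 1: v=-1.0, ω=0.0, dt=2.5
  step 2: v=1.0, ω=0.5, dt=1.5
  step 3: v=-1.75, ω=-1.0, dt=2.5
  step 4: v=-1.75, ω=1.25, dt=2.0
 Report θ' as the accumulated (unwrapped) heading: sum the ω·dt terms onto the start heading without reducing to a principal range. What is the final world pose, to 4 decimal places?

(3.9029, 11.3834, -0.8208)

step 1: θ'=-1.5708 (straight) → pose (0.5000, 7.5000, -1.5708)
step 2: θ'=-0.8208 (R=2.0000) → pose (1.0366, 6.1367, -0.8208)
step 3: θ'=-3.3208 (R=1.7500) → pose (2.6290, 9.0516, -3.3208)
step 4: θ'=-0.8208 (R=-1.4000) → pose (3.9029, 11.3834, -0.8208)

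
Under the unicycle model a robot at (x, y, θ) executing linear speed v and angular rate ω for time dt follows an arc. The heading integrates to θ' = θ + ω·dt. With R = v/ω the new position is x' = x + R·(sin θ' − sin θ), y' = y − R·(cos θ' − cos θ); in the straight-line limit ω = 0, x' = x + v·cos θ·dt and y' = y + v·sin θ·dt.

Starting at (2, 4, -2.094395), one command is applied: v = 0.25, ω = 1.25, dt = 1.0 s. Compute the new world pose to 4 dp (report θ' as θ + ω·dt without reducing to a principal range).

θ' = -2.0944 + 1.25·1.0 = -0.8444
R = v/ω = 0.25/1.25 = 0.2000
x' = 2 + 0.2000·(sin -0.8444 − sin -2.0944) = 2.0237
y' = 4 − 0.2000·(cos -0.8444 − cos -2.0944) = 3.7672

(2.0237, 3.7672, -0.8444)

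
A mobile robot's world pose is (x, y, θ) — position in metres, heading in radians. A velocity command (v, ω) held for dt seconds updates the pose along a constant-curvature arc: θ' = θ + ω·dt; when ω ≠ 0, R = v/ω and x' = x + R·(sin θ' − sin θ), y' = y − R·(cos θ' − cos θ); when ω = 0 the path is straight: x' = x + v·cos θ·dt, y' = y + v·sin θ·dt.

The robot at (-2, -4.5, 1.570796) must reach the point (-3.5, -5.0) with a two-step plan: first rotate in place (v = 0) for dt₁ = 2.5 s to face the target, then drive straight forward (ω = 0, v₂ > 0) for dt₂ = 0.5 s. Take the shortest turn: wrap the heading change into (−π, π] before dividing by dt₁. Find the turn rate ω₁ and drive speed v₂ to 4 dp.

ω₁ = 0.7570, v₂ = 3.1623

heading to target = atan2(-5−-4.5, -3.5−-2) = -2.8198
Δθ = wrap(-2.8198 − 1.5708) = 1.8925; ω₁ = Δθ/dt₁ = 0.7570
distance = √((-3.5−-2)² + (-5−-4.5)²) = 1.5811; v₂ = distance/dt₂ = 3.1623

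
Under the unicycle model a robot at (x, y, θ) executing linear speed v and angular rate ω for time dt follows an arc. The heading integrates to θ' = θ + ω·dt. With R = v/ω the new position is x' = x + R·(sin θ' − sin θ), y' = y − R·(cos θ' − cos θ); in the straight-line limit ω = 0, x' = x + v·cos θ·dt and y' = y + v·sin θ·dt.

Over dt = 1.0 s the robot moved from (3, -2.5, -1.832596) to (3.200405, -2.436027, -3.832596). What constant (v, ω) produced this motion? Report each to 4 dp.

v = -0.2500, ω = -2.0000

Δθ = -3.832596 − -1.832596 = -2.000000
ω = Δθ/dt = -2.000000/1.0 = -2.0000
R = Δx/(sin θ' − sin θ) = 0.1250
v = R·ω = 0.1250·-2.0000 = -0.2500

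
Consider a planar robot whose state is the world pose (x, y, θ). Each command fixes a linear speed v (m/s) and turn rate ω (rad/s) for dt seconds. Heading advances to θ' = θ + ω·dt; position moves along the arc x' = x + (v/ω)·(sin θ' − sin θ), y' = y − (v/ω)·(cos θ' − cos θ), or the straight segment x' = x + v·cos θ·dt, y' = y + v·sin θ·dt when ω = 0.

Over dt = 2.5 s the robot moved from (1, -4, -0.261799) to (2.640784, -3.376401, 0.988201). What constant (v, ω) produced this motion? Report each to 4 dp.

v = 0.7500, ω = 0.5000

Δθ = 0.988201 − -0.261799 = 1.250000
ω = Δθ/dt = 1.250000/2.5 = 0.5000
R = Δx/(sin θ' − sin θ) = 1.5000
v = R·ω = 1.5000·0.5000 = 0.7500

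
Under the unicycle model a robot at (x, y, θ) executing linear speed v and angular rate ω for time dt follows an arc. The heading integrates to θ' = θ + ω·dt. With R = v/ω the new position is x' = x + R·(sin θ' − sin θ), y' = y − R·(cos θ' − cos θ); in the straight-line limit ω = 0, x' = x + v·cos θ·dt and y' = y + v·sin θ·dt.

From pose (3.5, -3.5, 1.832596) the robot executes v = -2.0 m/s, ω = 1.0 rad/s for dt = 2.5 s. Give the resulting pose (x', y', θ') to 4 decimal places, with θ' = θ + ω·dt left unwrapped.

θ' = 1.8326 + 1.0·2.5 = 4.3326
R = v/ω = -2.0/1.0 = -2.0000
x' = 3.5 + -2.0000·(sin 4.3326 − sin 1.8326) = 7.2893
y' = -3.5 − -2.0000·(cos 4.3326 − cos 1.8326) = -3.7238

(7.2893, -3.7238, 4.3326)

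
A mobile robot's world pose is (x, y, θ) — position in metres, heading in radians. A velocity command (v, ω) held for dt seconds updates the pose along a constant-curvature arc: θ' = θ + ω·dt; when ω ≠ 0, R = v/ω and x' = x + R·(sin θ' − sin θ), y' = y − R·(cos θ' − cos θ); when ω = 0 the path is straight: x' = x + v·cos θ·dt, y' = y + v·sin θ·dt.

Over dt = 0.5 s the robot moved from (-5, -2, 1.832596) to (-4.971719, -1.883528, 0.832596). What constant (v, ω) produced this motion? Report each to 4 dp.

Δθ = 0.832596 − 1.832596 = -1.000000
ω = Δθ/dt = -1.000000/0.5 = -2.0000
R = −Δy/(cos θ' − cos θ) = -0.1250
v = R·ω = -0.1250·-2.0000 = 0.2500

v = 0.2500, ω = -2.0000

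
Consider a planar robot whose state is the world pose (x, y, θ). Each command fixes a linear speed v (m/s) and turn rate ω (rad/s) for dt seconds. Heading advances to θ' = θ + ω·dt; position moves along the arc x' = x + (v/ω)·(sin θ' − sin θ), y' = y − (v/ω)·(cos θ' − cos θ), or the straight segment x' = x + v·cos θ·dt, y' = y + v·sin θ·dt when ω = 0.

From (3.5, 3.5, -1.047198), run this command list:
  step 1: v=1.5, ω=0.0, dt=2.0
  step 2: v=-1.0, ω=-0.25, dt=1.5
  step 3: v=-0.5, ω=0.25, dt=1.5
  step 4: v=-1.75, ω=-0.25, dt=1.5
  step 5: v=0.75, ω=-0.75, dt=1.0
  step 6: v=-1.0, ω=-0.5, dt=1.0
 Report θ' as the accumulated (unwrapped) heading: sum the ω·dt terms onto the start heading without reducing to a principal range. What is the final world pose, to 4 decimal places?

(3.9816, 5.4155, -2.6722)

step 1: θ'=-1.0472 (straight) → pose (5.0000, 0.9019, -1.0472)
step 2: θ'=-1.4222 (R=4.0000) → pose (4.5082, 2.3097, -1.4222)
step 3: θ'=-1.0472 (R=-2.0000) → pose (4.2623, 3.0136, -1.0472)
step 4: θ'=-1.4222 (R=7.0000) → pose (3.4016, 5.4772, -1.4222)
step 5: θ'=-2.1722 (R=-1.0000) → pose (3.2372, 4.7634, -2.1722)
step 6: θ'=-2.6722 (R=2.0000) → pose (3.9816, 5.4155, -2.6722)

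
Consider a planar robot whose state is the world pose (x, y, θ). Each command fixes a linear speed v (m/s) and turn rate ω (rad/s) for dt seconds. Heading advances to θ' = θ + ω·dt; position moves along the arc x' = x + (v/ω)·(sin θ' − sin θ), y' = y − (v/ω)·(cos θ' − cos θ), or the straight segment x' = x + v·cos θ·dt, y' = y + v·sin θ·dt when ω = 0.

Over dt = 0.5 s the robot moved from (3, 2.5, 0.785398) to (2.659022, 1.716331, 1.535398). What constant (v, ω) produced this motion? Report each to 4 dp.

Δθ = 1.535398 − 0.785398 = 0.750000
ω = Δθ/dt = 0.750000/0.5 = 1.5000
R = −Δy/(cos θ' − cos θ) = -1.1667
v = R·ω = -1.1667·1.5000 = -1.7500

v = -1.7500, ω = 1.5000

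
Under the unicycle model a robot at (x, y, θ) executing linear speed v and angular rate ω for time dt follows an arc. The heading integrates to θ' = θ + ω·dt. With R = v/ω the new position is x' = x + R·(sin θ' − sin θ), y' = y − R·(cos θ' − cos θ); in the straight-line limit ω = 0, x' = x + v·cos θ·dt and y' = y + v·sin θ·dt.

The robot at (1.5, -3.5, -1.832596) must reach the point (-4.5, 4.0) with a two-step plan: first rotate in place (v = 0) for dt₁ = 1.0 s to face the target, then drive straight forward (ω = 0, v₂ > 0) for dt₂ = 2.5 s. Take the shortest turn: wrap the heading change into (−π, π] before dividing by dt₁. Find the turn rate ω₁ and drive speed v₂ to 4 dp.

heading to target = atan2(4−-3.5, -4.5−1.5) = 2.2455
Δθ = wrap(2.2455 − -1.8326) = -2.2051; ω₁ = Δθ/dt₁ = -2.2051
distance = √((-4.5−1.5)² + (4−-3.5)²) = 9.6047; v₂ = distance/dt₂ = 3.8419

ω₁ = -2.2051, v₂ = 3.8419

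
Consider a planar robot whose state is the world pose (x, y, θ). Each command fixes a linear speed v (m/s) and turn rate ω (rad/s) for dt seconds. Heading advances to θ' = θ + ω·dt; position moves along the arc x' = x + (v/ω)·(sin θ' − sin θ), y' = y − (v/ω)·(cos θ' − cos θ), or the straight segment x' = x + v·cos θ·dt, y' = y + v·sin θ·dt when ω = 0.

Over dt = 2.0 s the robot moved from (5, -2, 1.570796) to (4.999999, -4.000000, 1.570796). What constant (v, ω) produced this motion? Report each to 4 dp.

Δθ = 1.570796 − 1.570796 = 0.000000
ω = Δθ/dt = 0.000000/2.0 = 0.0000
ω = 0 → v = (Δx·cos θ + Δy·sin θ)/dt = -1.0000

v = -1.0000, ω = 0.0000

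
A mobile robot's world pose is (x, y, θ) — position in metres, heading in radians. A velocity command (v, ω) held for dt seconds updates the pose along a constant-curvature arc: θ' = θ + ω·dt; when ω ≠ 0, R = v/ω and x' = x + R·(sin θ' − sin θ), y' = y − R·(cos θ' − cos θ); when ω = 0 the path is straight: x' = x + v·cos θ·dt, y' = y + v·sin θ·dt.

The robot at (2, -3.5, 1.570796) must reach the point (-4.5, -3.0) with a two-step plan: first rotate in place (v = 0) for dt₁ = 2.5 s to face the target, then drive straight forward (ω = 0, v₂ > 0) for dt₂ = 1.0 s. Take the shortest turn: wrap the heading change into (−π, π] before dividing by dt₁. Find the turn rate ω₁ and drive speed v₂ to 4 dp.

ω₁ = 0.5976, v₂ = 6.5192

heading to target = atan2(-3−-3.5, -4.5−2) = 3.0648
Δθ = wrap(3.0648 − 1.5708) = 1.4940; ω₁ = Δθ/dt₁ = 0.5976
distance = √((-4.5−2)² + (-3−-3.5)²) = 6.5192; v₂ = distance/dt₂ = 6.5192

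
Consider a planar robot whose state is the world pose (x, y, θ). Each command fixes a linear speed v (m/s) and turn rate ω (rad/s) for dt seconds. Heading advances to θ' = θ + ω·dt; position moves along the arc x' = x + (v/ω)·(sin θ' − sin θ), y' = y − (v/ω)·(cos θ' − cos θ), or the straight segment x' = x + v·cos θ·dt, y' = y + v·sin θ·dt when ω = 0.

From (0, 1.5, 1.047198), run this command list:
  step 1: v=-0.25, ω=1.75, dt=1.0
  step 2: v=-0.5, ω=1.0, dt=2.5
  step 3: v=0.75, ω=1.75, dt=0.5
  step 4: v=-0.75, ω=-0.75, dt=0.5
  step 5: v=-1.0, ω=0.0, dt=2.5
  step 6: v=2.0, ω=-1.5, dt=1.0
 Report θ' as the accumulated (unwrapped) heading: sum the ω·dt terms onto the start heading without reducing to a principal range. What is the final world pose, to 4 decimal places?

(-0.9985, 1.4120, 4.2972)

step 1: θ'=2.7972 (R=-0.1429) → pose (0.0755, 1.2941, 2.7972)
step 2: θ'=5.2972 (R=-0.5000) → pose (0.6612, 2.0408, 5.2972)
step 3: θ'=6.1722 (R=0.4286) → pose (0.9711, 1.8514, 6.1722)
step 4: θ'=5.7972 (R=1.0000) → pose (0.6148, 1.9611, 5.7972)
step 5: θ'=5.7972 (straight) → pose (-1.5958, 3.1288, 5.7972)
step 6: θ'=4.2972 (R=-1.3333) → pose (-0.9985, 1.4120, 4.2972)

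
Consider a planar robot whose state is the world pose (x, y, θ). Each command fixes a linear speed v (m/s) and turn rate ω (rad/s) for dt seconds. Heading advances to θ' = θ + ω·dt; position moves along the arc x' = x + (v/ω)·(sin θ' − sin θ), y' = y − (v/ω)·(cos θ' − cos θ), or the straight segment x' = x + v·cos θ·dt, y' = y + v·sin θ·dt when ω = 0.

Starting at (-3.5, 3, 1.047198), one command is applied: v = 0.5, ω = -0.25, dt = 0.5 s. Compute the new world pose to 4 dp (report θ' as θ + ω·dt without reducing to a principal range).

θ' = 1.0472 + -0.25·0.5 = 0.9222
R = v/ω = 0.5/-0.25 = -2.0000
x' = -3.5 + -2.0000·(sin 0.9222 − sin 1.0472) = -3.3618
y' = 3 − -2.0000·(cos 0.9222 − cos 1.0472) = 3.2081

(-3.3618, 3.2081, 0.9222)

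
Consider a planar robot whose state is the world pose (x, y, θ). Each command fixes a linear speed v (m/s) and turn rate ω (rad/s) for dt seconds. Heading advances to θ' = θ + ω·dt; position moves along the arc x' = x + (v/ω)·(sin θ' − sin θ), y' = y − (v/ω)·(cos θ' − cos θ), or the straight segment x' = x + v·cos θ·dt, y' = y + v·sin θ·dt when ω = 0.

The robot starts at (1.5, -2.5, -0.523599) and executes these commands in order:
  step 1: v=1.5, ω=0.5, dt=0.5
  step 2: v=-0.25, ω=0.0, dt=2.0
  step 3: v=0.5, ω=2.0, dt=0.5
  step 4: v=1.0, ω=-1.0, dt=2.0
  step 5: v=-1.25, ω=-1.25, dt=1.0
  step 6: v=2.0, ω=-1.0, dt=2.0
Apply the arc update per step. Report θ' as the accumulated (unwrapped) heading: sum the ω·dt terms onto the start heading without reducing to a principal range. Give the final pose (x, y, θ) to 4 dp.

(0.8154, -0.6935, -4.5236)

step 1: θ'=-0.2736 (R=3.0000) → pose (2.1894, -2.7903, -0.2736)
step 2: θ'=-0.2736 (straight) → pose (1.7080, -2.6552, -0.2736)
step 3: θ'=0.7264 (R=0.2500) → pose (1.9416, -2.6014, 0.7264)
step 4: θ'=-1.2736 (R=-1.0000) → pose (3.5619, -3.0562, -1.2736)
step 5: θ'=-2.5236 (R=1.0000) → pose (3.9387, -1.9483, -2.5236)
step 6: θ'=-4.5236 (R=-2.0000) → pose (0.8154, -0.6935, -4.5236)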